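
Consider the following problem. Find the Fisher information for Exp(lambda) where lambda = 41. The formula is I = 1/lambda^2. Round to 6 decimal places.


Fisher information for exponential: I(lambda) = 1/lambda^2.
lambda = 41, lambda^2 = 1681.
I = 1/1681 = 0.000595

0.000595


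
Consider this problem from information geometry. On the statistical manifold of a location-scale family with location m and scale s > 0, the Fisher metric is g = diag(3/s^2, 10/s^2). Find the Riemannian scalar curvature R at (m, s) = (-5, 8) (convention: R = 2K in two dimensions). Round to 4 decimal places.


The metric has the form g = (A dm^2 + B ds^2)/s^2 with A = 3, B = 10.
Substitute u = sqrt(A/B)*m: g = B*(du^2 + ds^2)/s^2, i.e. B times the
Poincare upper half-plane metric, which has constant Gaussian curvature -1.
Scaling a 2D metric by a constant c divides the Gaussian curvature by c,
so K = -1/B = -1/(10) = -0.1000 everywhere (the point (m, s) = (-5, 8) is irrelevant:
the curvature is constant).
Scalar curvature in dimension 2: R = 2K = -2/(10) = -0.2000.

-0.2000


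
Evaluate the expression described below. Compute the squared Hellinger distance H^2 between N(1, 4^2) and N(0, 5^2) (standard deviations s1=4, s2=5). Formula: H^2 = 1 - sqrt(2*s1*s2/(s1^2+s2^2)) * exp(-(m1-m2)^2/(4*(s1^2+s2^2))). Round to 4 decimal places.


Squared Hellinger distance for Gaussians:
H^2 = 1 - sqrt(2*s1*s2/(s1^2+s2^2)) * exp(-(m1-m2)^2/(4*(s1^2+s2^2))).
s1^2 = 16, s2^2 = 25, s1^2+s2^2 = 41.
sqrt(2*4*5/(41)) = 0.98773.
(m1-m2)^2 = (1)^2 = 1.
exp(-1/(4*41)) = exp(-0.006098) = 0.993921.
H^2 = 1 - 0.98773*0.993921 = 0.0183

0.0183


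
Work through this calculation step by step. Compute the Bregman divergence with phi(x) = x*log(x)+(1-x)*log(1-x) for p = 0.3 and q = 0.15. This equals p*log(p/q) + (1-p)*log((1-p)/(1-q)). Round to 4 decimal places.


Bregman divergence with negative entropy generator:
D = p*log(p/q) + (1-p)*log((1-p)/(1-q)).
p = 0.3, q = 0.15.
p*log(p/q) = 0.3*log(0.3/0.15) = 0.207944.
(1-p)*log((1-p)/(1-q)) = 0.7*log(0.7/0.85) = -0.135909.
D = 0.207944 + -0.135909 = 0.0720

0.0720


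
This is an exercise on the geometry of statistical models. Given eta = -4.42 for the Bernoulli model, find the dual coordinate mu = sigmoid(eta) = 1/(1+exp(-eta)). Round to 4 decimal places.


Dual coordinate (expectation parameter) for Bernoulli:
mu = 1/(1+exp(-eta)).
eta = -4.42.
exp(-eta) = exp(4.42) = 83.096285.
mu = 1/(1+83.096285) = 0.0119

0.0119


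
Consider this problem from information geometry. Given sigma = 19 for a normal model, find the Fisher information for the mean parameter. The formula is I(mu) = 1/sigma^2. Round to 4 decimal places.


The Fisher information for the mean of a normal distribution is I(mu) = 1/sigma^2.
sigma = 19, so sigma^2 = 361.
I(mu) = 1/361 = 0.0028

0.0028


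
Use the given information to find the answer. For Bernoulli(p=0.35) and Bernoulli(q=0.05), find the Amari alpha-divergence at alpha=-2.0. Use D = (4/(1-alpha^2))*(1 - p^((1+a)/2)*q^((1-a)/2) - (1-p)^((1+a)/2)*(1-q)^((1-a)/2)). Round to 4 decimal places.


Amari alpha-divergence:
D = (4/(1-alpha^2))*(1 - p^((1+a)/2)*q^((1-a)/2) - (1-p)^((1+a)/2)*(1-q)^((1-a)/2)).
alpha = -2.0, p = 0.35, q = 0.05.
e1 = (1+alpha)/2 = -0.5, e2 = (1-alpha)/2 = 1.5.
t1 = p^e1 * q^e2 = 0.35^-0.5 * 0.05^1.5 = 0.018898.
t2 = (1-p)^e1 * (1-q)^e2 = 0.65^-0.5 * 0.95^1.5 = 1.148494.
4/(1-alpha^2) = -1.333333.
D = -1.333333*(1 - 0.018898 - 1.148494) = 0.2232

0.2232


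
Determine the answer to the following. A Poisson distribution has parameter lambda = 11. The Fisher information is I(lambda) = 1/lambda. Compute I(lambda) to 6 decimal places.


Fisher information for Poisson: I(lambda) = 1/lambda.
lambda = 11.
I(lambda) = 1/11 = 0.090909

0.090909


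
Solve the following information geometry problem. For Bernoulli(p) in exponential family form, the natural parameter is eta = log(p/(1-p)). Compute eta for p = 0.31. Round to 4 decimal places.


Natural parameter for Bernoulli: eta = log(p/(1-p)).
p = 0.31, 1-p = 0.69.
p/(1-p) = 0.449275.
eta = log(0.449275) = -0.8001

-0.8001


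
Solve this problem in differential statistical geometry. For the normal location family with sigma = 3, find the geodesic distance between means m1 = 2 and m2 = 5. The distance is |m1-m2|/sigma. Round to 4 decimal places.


On the fixed-variance normal subfamily, geodesic distance = |m1-m2|/sigma.
|2 - 5| = 3.
sigma = 3.
d = 3/3 = 1.0000

1.0000


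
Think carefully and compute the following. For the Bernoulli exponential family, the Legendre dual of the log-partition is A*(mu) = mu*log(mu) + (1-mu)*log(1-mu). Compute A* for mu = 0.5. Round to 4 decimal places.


Legendre transform for Bernoulli:
A*(mu) = mu*log(mu) + (1-mu)*log(1-mu).
mu = 0.5, 1-mu = 0.5.
mu*log(mu) = 0.5*log(0.5) = -0.346574.
(1-mu)*log(1-mu) = 0.5*log(0.5) = -0.346574.
A* = -0.346574 + -0.346574 = -0.6931

-0.6931


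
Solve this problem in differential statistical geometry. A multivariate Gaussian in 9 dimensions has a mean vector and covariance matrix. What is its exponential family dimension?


Exponential family dimension calculation:
For 9-dim MVN: mean has 9 params, covariance has 9*10/2 = 45 unique entries.
Total dim = 9 + 45 = 54.

54


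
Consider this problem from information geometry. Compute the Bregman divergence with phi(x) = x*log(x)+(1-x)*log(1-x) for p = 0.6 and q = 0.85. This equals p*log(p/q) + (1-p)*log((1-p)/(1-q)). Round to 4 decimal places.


Bregman divergence with negative entropy generator:
D = p*log(p/q) + (1-p)*log((1-p)/(1-q)).
p = 0.6, q = 0.85.
p*log(p/q) = 0.6*log(0.6/0.85) = -0.208984.
(1-p)*log((1-p)/(1-q)) = 0.4*log(0.4/0.15) = 0.392332.
D = -0.208984 + 0.392332 = 0.1833

0.1833


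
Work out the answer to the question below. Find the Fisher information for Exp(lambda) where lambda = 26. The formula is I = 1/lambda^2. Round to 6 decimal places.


Fisher information for exponential: I(lambda) = 1/lambda^2.
lambda = 26, lambda^2 = 676.
I = 1/676 = 0.001479

0.001479


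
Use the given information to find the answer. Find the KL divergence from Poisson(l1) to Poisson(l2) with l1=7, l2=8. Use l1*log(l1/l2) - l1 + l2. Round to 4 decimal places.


KL divergence for Poisson:
KL = l1*log(l1/l2) - l1 + l2.
l1 = 7, l2 = 8.
log(7/8) = -0.133531.
l1*log(l1/l2) = 7 * -0.133531 = -0.93472.
KL = -0.93472 - 7 + 8 = 0.0653

0.0653


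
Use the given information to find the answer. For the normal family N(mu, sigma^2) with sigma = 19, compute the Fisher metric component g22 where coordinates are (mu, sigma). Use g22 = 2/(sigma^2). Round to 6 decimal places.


For the 2-parameter normal family, the Fisher metric has:
  g11 = 1/sigma^2, g22 = 2/sigma^2.
sigma = 19, sigma^2 = 361.
g22 = 0.005540

0.005540


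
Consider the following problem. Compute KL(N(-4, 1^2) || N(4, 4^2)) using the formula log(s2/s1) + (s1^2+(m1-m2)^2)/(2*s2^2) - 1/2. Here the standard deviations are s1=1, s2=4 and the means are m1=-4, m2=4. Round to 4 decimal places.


KL divergence between normal distributions:
KL = log(s2/s1) + (s1^2 + (m1-m2)^2)/(2*s2^2) - 1/2.
log(4/1) = 1.386294.
(1^2 + (-4-4)^2)/(2*4^2) = (1 + 64)/32 = 2.03125.
KL = 1.386294 + 2.03125 - 0.5 = 2.9175

2.9175


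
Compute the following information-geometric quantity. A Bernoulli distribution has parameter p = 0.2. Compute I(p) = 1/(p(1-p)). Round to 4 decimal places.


For Bernoulli(p), Fisher information is I(p) = 1/(p*(1-p)).
p = 0.2, 1-p = 0.8.
p*(1-p) = 0.16.
I(p) = 1/0.16 = 6.2500

6.2500


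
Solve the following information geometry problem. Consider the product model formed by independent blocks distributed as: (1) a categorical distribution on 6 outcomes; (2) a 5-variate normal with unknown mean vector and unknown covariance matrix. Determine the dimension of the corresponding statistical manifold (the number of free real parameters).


The dimension of a statistical manifold equals the number of free
(independent) real parameters of the model. For a product of independent
blocks the parameter counts add.
- categorical on 6 outcomes (probabilities sum to 1): 6-1 = 5.
- 5-variate normal: 5 (mean) + 5*6/2 = 15 (symmetric covariance) = 20.
Total = 5 + 20 = 25.
Dimension = 25

25


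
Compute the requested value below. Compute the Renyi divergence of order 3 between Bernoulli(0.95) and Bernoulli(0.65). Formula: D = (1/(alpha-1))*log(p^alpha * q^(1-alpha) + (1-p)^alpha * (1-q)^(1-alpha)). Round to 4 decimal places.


Renyi divergence of order alpha between Bernoulli distributions:
D = (1/(alpha-1))*log(p^alpha * q^(1-alpha) + (1-p)^alpha * (1-q)^(1-alpha)).
alpha = 3, p = 0.95, q = 0.65.
p^alpha * q^(1-alpha) = 0.95^3 * 0.65^-2 = 2.02929.
(1-p)^alpha * (1-q)^(1-alpha) = 0.05^3 * 0.35^-2 = 0.00102.
sum = 2.02929 + 0.00102 = 2.03031.
D = (1/2)*log(2.03031) = 0.3541

0.3541


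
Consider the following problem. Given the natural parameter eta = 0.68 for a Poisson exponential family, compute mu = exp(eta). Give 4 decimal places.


Expectation parameter for Poisson exponential family:
mu = exp(eta).
eta = 0.68.
mu = exp(0.68) = 1.9739

1.9739


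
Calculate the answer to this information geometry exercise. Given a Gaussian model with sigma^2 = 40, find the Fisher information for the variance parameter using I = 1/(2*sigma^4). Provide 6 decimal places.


Fisher information for variance: I(sigma^2) = 1/(2*sigma^4).
sigma^2 = 40, so sigma^4 = 1600.
I = 1/(2*1600) = 1/3200 = 0.000313

0.000313


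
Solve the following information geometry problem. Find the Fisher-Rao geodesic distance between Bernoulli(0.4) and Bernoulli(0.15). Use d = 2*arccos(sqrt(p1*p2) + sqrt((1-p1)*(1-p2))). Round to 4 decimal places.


Geodesic distance on Bernoulli manifold:
d(p1,p2) = 2*arccos(sqrt(p1*p2) + sqrt((1-p1)*(1-p2))).
sqrt(p1*p2) = sqrt(0.4*0.15) = 0.244949.
sqrt((1-p1)*(1-p2)) = sqrt(0.6*0.85) = 0.714143.
arg = 0.244949 + 0.714143 = 0.959092.
d = 2*arccos(0.959092) = 0.5740

0.5740


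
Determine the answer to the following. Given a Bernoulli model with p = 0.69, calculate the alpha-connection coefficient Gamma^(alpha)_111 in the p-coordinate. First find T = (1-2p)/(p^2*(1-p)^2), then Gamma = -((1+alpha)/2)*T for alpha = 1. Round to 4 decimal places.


Skewness (Amari-Chentsov) tensor: T = (1-2p)/(p^2*(1-p)^2).
p = 0.69, 1-2p = -0.38, p^2 = 0.4761, (1-p)^2 = 0.0961.
T = -0.38/(0.4761 * 0.0961) = -8.305428.
In the p-coordinate, Gamma^(alpha) = Gamma^(0) - (alpha/2)*T with Gamma^(0) = (1/2)*g'(p) = -T/2,
so Gamma^(alpha) = -((1+alpha)/2)*T.
alpha = 1, -(1+alpha)/2 = -1.0.
Gamma = -1.0 * -8.305428 = 8.3054

8.3054


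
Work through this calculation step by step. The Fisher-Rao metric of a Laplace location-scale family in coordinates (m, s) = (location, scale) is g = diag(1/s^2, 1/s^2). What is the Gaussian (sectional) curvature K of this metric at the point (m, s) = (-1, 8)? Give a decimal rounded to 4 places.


The metric has the form g = (A dm^2 + B ds^2)/s^2 with A = 1, B = 1.
Substitute u = sqrt(A/B)*m: g = B*(du^2 + ds^2)/s^2, i.e. B times the
Poincare upper half-plane metric, which has constant Gaussian curvature -1.
Scaling a 2D metric by a constant c divides the Gaussian curvature by c,
so K = -1/B = -1/(1) = -1.0000 everywhere (the point (m, s) = (-1, 8) is irrelevant:
the curvature is constant).
The requested Gaussian curvature is K = -1.0000.

-1.0000


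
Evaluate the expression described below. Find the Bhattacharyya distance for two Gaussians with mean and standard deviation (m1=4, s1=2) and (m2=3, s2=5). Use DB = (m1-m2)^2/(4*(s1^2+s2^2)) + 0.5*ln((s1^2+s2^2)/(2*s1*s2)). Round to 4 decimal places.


Bhattacharyya distance between two Gaussians:
DB = (m1-m2)^2/(4*(s1^2+s2^2)) + (1/2)*ln((s1^2+s2^2)/(2*s1*s2)).
(m1-m2)^2 = (1)^2 = 1.
s1^2+s2^2 = 4 + 25 = 29.
term1 = 1/116 = 0.008621.
term2 = 0.5*ln(29/20.0) = 0.185782.
DB = 0.008621 + 0.185782 = 0.1944

0.1944


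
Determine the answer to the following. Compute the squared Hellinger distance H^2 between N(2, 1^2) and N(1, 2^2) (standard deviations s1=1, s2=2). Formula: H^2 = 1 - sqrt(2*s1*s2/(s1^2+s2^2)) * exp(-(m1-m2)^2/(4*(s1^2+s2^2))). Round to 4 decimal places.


Squared Hellinger distance for Gaussians:
H^2 = 1 - sqrt(2*s1*s2/(s1^2+s2^2)) * exp(-(m1-m2)^2/(4*(s1^2+s2^2))).
s1^2 = 1, s2^2 = 4, s1^2+s2^2 = 5.
sqrt(2*1*2/(5)) = 0.894427.
(m1-m2)^2 = (1)^2 = 1.
exp(-1/(4*5)) = exp(-0.05) = 0.951229.
H^2 = 1 - 0.894427*0.951229 = 0.1492

0.1492


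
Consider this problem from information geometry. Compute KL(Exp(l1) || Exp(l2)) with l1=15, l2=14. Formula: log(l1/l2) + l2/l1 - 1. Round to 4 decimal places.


KL divergence for exponential family:
KL = log(l1/l2) + l2/l1 - 1.
log(15/14) = 0.068993.
14/15 = 0.933333.
KL = 0.068993 + 0.933333 - 1 = 0.0023

0.0023


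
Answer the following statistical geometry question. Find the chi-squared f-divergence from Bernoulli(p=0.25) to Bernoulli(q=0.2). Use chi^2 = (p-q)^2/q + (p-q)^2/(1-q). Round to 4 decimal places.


Chi-squared divergence between Bernoulli distributions:
chi^2 = (p-q)^2/q + (p-q)^2/(1-q).
p = 0.25, q = 0.2, p-q = 0.05.
(p-q)^2 = 0.0025.
term1 = 0.0025/0.2 = 0.0125.
term2 = 0.0025/0.8 = 0.003125.
chi^2 = 0.0125 + 0.003125 = 0.0156

0.0156


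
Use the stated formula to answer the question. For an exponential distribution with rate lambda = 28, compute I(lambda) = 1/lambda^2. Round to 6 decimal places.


Fisher information for exponential: I(lambda) = 1/lambda^2.
lambda = 28, lambda^2 = 784.
I = 1/784 = 0.001276

0.001276


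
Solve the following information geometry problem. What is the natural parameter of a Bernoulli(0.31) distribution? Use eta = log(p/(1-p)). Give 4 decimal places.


Natural parameter for Bernoulli: eta = log(p/(1-p)).
p = 0.31, 1-p = 0.69.
p/(1-p) = 0.449275.
eta = log(0.449275) = -0.8001

-0.8001


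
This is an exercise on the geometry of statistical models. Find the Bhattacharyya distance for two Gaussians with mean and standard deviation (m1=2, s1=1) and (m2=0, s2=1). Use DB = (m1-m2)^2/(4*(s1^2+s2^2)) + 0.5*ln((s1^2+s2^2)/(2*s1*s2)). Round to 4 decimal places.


Bhattacharyya distance between two Gaussians:
DB = (m1-m2)^2/(4*(s1^2+s2^2)) + (1/2)*ln((s1^2+s2^2)/(2*s1*s2)).
(m1-m2)^2 = (2)^2 = 4.
s1^2+s2^2 = 1 + 1 = 2.
term1 = 4/8 = 0.5.
term2 = 0.5*ln(2/2.0) = 0.0.
DB = 0.5 + 0.0 = 0.5000

0.5000


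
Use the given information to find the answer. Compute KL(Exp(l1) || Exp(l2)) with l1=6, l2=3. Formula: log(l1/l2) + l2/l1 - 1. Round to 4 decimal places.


KL divergence for exponential family:
KL = log(l1/l2) + l2/l1 - 1.
log(6/3) = 0.693147.
3/6 = 0.5.
KL = 0.693147 + 0.5 - 1 = 0.1931

0.1931


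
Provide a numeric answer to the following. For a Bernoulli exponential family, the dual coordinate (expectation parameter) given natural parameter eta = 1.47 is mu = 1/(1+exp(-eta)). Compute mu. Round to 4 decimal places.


Dual coordinate (expectation parameter) for Bernoulli:
mu = 1/(1+exp(-eta)).
eta = 1.47.
exp(-eta) = exp(-1.47) = 0.229925.
mu = 1/(1+0.229925) = 0.8131

0.8131


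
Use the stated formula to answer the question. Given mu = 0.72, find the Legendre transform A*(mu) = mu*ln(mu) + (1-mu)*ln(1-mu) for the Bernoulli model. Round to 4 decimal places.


Legendre transform for Bernoulli:
A*(mu) = mu*log(mu) + (1-mu)*log(1-mu).
mu = 0.72, 1-mu = 0.28.
mu*log(mu) = 0.72*log(0.72) = -0.236523.
(1-mu)*log(1-mu) = 0.28*log(0.28) = -0.35643.
A* = -0.236523 + -0.35643 = -0.5930

-0.5930


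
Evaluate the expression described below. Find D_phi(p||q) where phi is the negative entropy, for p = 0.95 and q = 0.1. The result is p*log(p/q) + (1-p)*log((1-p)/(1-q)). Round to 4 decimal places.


Bregman divergence with negative entropy generator:
D = p*log(p/q) + (1-p)*log((1-p)/(1-q)).
p = 0.95, q = 0.1.
p*log(p/q) = 0.95*log(0.95/0.1) = 2.138727.
(1-p)*log((1-p)/(1-q)) = 0.05*log(0.05/0.9) = -0.144519.
D = 2.138727 + -0.144519 = 1.9942

1.9942


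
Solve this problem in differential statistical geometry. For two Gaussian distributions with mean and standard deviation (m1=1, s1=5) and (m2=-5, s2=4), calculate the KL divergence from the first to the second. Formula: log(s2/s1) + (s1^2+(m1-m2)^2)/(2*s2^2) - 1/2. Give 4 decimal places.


KL divergence between normal distributions:
KL = log(s2/s1) + (s1^2 + (m1-m2)^2)/(2*s2^2) - 1/2.
log(4/5) = -0.223144.
(5^2 + (1--5)^2)/(2*4^2) = (25 + 36)/32 = 1.90625.
KL = -0.223144 + 1.90625 - 0.5 = 1.1831

1.1831


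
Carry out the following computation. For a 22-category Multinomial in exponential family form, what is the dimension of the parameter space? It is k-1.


Exponential family dimension calculation:
For Multinomial with k=22 categories, dim = k-1 = 21.

21


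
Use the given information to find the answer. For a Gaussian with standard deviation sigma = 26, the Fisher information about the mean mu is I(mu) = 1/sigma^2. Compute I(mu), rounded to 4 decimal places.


The Fisher information for the mean of a normal distribution is I(mu) = 1/sigma^2.
sigma = 26, so sigma^2 = 676.
I(mu) = 1/676 = 0.0015

0.0015


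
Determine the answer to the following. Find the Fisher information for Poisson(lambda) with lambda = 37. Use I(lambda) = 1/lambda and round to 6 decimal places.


Fisher information for Poisson: I(lambda) = 1/lambda.
lambda = 37.
I(lambda) = 1/37 = 0.027027

0.027027


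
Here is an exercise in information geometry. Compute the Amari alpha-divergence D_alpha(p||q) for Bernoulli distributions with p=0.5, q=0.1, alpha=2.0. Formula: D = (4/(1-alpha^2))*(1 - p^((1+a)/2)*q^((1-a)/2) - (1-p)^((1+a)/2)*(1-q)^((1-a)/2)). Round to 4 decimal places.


Amari alpha-divergence:
D = (4/(1-alpha^2))*(1 - p^((1+a)/2)*q^((1-a)/2) - (1-p)^((1+a)/2)*(1-q)^((1-a)/2)).
alpha = 2.0, p = 0.5, q = 0.1.
e1 = (1+alpha)/2 = 1.5, e2 = (1-alpha)/2 = -0.5.
t1 = p^e1 * q^e2 = 0.5^1.5 * 0.1^-0.5 = 1.118034.
t2 = (1-p)^e1 * (1-q)^e2 = 0.5^1.5 * 0.9^-0.5 = 0.372678.
4/(1-alpha^2) = -1.333333.
D = -1.333333*(1 - 1.118034 - 0.372678) = 0.6543

0.6543


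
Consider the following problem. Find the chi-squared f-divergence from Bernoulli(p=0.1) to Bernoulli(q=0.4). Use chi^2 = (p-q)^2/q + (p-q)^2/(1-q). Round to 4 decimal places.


Chi-squared divergence between Bernoulli distributions:
chi^2 = (p-q)^2/q + (p-q)^2/(1-q).
p = 0.1, q = 0.4, p-q = -0.3.
(p-q)^2 = 0.09.
term1 = 0.09/0.4 = 0.225.
term2 = 0.09/0.6 = 0.15.
chi^2 = 0.225 + 0.15 = 0.3750

0.3750


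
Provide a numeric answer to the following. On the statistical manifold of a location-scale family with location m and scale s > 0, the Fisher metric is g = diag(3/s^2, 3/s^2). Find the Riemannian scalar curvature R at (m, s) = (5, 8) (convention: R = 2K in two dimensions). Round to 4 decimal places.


The metric has the form g = (A dm^2 + B ds^2)/s^2 with A = 3, B = 3.
Substitute u = sqrt(A/B)*m: g = B*(du^2 + ds^2)/s^2, i.e. B times the
Poincare upper half-plane metric, which has constant Gaussian curvature -1.
Scaling a 2D metric by a constant c divides the Gaussian curvature by c,
so K = -1/B = -1/(3) = -0.3333 everywhere (the point (m, s) = (5, 8) is irrelevant:
the curvature is constant).
Scalar curvature in dimension 2: R = 2K = -2/(3) = -0.6667.

-0.6667


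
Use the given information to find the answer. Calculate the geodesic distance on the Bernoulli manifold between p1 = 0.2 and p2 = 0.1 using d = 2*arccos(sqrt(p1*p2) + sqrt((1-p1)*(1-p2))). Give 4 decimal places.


Geodesic distance on Bernoulli manifold:
d(p1,p2) = 2*arccos(sqrt(p1*p2) + sqrt((1-p1)*(1-p2))).
sqrt(p1*p2) = sqrt(0.2*0.1) = 0.141421.
sqrt((1-p1)*(1-p2)) = sqrt(0.8*0.9) = 0.848528.
arg = 0.141421 + 0.848528 = 0.989949.
d = 2*arccos(0.989949) = 0.2838

0.2838


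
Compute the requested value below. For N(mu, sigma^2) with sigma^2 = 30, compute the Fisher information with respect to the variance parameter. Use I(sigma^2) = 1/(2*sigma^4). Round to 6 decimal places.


Fisher information for variance: I(sigma^2) = 1/(2*sigma^4).
sigma^2 = 30, so sigma^4 = 900.
I = 1/(2*900) = 1/1800 = 0.000556

0.000556


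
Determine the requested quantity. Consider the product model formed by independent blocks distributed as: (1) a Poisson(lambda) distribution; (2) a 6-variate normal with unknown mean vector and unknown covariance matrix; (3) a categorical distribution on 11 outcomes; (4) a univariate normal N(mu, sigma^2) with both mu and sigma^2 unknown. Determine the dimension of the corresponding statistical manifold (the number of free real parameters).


The dimension of a statistical manifold equals the number of free
(independent) real parameters of the model. For a product of independent
blocks the parameter counts add.
- Poisson (lambda): 1.
- 6-variate normal: 6 (mean) + 6*7/2 = 21 (symmetric covariance) = 27.
- categorical on 11 outcomes (probabilities sum to 1): 11-1 = 10.
- normal (mu, sigma^2): 2.
Total = 1 + 27 + 10 + 2 = 40.
Dimension = 40

40


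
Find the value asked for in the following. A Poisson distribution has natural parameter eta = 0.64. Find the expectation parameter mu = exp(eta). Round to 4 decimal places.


Expectation parameter for Poisson exponential family:
mu = exp(eta).
eta = 0.64.
mu = exp(0.64) = 1.8965

1.8965


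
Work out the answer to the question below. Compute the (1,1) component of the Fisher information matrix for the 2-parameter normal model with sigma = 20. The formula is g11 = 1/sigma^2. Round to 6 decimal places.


For the 2-parameter normal family, the Fisher metric has:
  g11 = 1/sigma^2, g22 = 2/sigma^2.
sigma = 20, sigma^2 = 400.
g11 = 0.002500

0.002500


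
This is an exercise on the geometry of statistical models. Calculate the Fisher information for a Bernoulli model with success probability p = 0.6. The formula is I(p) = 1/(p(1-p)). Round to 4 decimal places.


For Bernoulli(p), Fisher information is I(p) = 1/(p*(1-p)).
p = 0.6, 1-p = 0.4.
p*(1-p) = 0.24.
I(p) = 1/0.24 = 4.1667

4.1667


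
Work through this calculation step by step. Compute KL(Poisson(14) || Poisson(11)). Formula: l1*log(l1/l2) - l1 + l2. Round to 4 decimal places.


KL divergence for Poisson:
KL = l1*log(l1/l2) - l1 + l2.
l1 = 14, l2 = 11.
log(14/11) = 0.241162.
l1*log(l1/l2) = 14 * 0.241162 = 3.376269.
KL = 3.376269 - 14 + 11 = 0.3763

0.3763


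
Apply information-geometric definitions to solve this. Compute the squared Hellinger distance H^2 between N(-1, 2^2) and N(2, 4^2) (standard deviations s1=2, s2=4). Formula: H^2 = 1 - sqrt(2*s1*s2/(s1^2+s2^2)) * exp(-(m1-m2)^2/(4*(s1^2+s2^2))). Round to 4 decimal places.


Squared Hellinger distance for Gaussians:
H^2 = 1 - sqrt(2*s1*s2/(s1^2+s2^2)) * exp(-(m1-m2)^2/(4*(s1^2+s2^2))).
s1^2 = 4, s2^2 = 16, s1^2+s2^2 = 20.
sqrt(2*2*4/(20)) = 0.894427.
(m1-m2)^2 = (-3)^2 = 9.
exp(-9/(4*20)) = exp(-0.1125) = 0.893597.
H^2 = 1 - 0.894427*0.893597 = 0.2007

0.2007


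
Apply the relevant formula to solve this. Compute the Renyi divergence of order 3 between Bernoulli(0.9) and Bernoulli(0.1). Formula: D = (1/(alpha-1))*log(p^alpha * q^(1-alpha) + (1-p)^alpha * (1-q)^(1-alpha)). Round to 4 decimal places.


Renyi divergence of order alpha between Bernoulli distributions:
D = (1/(alpha-1))*log(p^alpha * q^(1-alpha) + (1-p)^alpha * (1-q)^(1-alpha)).
alpha = 3, p = 0.9, q = 0.1.
p^alpha * q^(1-alpha) = 0.9^3 * 0.1^-2 = 72.9.
(1-p)^alpha * (1-q)^(1-alpha) = 0.1^3 * 0.9^-2 = 0.001235.
sum = 72.9 + 0.001235 = 72.901235.
D = (1/2)*log(72.901235) = 2.1446

2.1446


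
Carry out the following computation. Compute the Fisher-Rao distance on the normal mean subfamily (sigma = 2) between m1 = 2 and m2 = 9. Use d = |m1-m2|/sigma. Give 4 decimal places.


On the fixed-variance normal subfamily, geodesic distance = |m1-m2|/sigma.
|2 - 9| = 7.
sigma = 2.
d = 7/2 = 3.5000

3.5000


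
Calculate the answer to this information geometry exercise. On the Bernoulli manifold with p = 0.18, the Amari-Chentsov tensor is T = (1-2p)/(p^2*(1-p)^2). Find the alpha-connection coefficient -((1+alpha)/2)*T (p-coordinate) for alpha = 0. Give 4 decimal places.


Skewness (Amari-Chentsov) tensor: T = (1-2p)/(p^2*(1-p)^2).
p = 0.18, 1-2p = 0.64, p^2 = 0.0324, (1-p)^2 = 0.6724.
T = 0.64/(0.0324 * 0.6724) = 29.376988.
In the p-coordinate, Gamma^(alpha) = Gamma^(0) - (alpha/2)*T with Gamma^(0) = (1/2)*g'(p) = -T/2,
so Gamma^(alpha) = -((1+alpha)/2)*T.
alpha = 0, -(1+alpha)/2 = -0.5.
Gamma = -0.5 * 29.376988 = -14.6885

-14.6885


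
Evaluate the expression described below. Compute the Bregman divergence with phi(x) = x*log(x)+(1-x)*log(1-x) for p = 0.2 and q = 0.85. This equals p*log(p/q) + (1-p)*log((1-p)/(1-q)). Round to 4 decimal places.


Bregman divergence with negative entropy generator:
D = p*log(p/q) + (1-p)*log((1-p)/(1-q)).
p = 0.2, q = 0.85.
p*log(p/q) = 0.2*log(0.2/0.85) = -0.289384.
(1-p)*log((1-p)/(1-q)) = 0.8*log(0.8/0.15) = 1.339181.
D = -0.289384 + 1.339181 = 1.0498

1.0498


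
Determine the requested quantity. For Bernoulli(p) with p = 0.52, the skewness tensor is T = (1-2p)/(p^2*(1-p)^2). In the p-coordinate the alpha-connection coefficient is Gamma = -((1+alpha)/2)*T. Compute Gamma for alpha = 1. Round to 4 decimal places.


Skewness (Amari-Chentsov) tensor: T = (1-2p)/(p^2*(1-p)^2).
p = 0.52, 1-2p = -0.04, p^2 = 0.2704, (1-p)^2 = 0.2304.
T = -0.04/(0.2704 * 0.2304) = -0.642053.
In the p-coordinate, Gamma^(alpha) = Gamma^(0) - (alpha/2)*T with Gamma^(0) = (1/2)*g'(p) = -T/2,
so Gamma^(alpha) = -((1+alpha)/2)*T.
alpha = 1, -(1+alpha)/2 = -1.0.
Gamma = -1.0 * -0.642053 = 0.6421

0.6421


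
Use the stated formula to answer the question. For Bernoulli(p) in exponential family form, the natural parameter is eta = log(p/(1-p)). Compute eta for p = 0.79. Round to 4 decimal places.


Natural parameter for Bernoulli: eta = log(p/(1-p)).
p = 0.79, 1-p = 0.21.
p/(1-p) = 3.761905.
eta = log(3.761905) = 1.3249

1.3249


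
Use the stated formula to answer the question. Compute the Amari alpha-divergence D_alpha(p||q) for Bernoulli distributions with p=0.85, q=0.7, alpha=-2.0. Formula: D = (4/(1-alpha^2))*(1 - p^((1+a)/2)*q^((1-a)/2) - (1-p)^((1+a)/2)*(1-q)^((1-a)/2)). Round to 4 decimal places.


Amari alpha-divergence:
D = (4/(1-alpha^2))*(1 - p^((1+a)/2)*q^((1-a)/2) - (1-p)^((1+a)/2)*(1-q)^((1-a)/2)).
alpha = -2.0, p = 0.85, q = 0.7.
e1 = (1+alpha)/2 = -0.5, e2 = (1-alpha)/2 = 1.5.
t1 = p^e1 * q^e2 = 0.85^-0.5 * 0.7^1.5 = 0.63524.
t2 = (1-p)^e1 * (1-q)^e2 = 0.15^-0.5 * 0.3^1.5 = 0.424264.
4/(1-alpha^2) = -1.333333.
D = -1.333333*(1 - 0.63524 - 0.424264) = 0.0793

0.0793


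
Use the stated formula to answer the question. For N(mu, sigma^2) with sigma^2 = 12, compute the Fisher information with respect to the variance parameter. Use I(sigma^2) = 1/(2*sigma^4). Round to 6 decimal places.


Fisher information for variance: I(sigma^2) = 1/(2*sigma^4).
sigma^2 = 12, so sigma^4 = 144.
I = 1/(2*144) = 1/288 = 0.003472

0.003472


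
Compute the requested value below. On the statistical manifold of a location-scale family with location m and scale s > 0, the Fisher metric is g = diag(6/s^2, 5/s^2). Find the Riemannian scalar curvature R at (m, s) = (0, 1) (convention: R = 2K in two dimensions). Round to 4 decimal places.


The metric has the form g = (A dm^2 + B ds^2)/s^2 with A = 6, B = 5.
Substitute u = sqrt(A/B)*m: g = B*(du^2 + ds^2)/s^2, i.e. B times the
Poincare upper half-plane metric, which has constant Gaussian curvature -1.
Scaling a 2D metric by a constant c divides the Gaussian curvature by c,
so K = -1/B = -1/(5) = -0.2000 everywhere (the point (m, s) = (0, 1) is irrelevant:
the curvature is constant).
Scalar curvature in dimension 2: R = 2K = -2/(5) = -0.4000.

-0.4000


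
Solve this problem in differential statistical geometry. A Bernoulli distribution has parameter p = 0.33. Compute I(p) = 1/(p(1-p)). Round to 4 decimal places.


For Bernoulli(p), Fisher information is I(p) = 1/(p*(1-p)).
p = 0.33, 1-p = 0.67.
p*(1-p) = 0.2211.
I(p) = 1/0.2211 = 4.5228

4.5228


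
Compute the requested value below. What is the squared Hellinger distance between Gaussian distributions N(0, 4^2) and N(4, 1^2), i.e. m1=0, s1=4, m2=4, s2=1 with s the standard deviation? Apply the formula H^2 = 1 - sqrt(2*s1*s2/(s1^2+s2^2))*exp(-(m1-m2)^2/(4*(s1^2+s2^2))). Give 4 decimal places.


Squared Hellinger distance for Gaussians:
H^2 = 1 - sqrt(2*s1*s2/(s1^2+s2^2)) * exp(-(m1-m2)^2/(4*(s1^2+s2^2))).
s1^2 = 16, s2^2 = 1, s1^2+s2^2 = 17.
sqrt(2*4*1/(17)) = 0.685994.
(m1-m2)^2 = (-4)^2 = 16.
exp(-16/(4*17)) = exp(-0.235294) = 0.790338.
H^2 = 1 - 0.685994*0.790338 = 0.4578

0.4578


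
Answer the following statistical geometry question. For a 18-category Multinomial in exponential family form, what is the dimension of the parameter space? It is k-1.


Exponential family dimension calculation:
For Multinomial with k=18 categories, dim = k-1 = 17.

17


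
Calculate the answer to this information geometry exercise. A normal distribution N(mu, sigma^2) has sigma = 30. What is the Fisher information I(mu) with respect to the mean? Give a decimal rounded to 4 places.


The Fisher information for the mean of a normal distribution is I(mu) = 1/sigma^2.
sigma = 30, so sigma^2 = 900.
I(mu) = 1/900 = 0.0011

0.0011


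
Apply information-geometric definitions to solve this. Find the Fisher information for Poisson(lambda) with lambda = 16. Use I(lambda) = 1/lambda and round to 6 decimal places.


Fisher information for Poisson: I(lambda) = 1/lambda.
lambda = 16.
I(lambda) = 1/16 = 0.062500

0.062500


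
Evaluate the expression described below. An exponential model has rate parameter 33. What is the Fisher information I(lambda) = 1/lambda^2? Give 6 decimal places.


Fisher information for exponential: I(lambda) = 1/lambda^2.
lambda = 33, lambda^2 = 1089.
I = 1/1089 = 0.000918

0.000918


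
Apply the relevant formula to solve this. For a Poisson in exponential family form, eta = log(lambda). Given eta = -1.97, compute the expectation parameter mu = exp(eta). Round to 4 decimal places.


Expectation parameter for Poisson exponential family:
mu = exp(eta).
eta = -1.97.
mu = exp(-1.97) = 0.1395

0.1395


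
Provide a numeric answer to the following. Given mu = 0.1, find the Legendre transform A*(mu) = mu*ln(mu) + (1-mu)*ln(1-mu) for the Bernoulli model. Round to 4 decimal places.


Legendre transform for Bernoulli:
A*(mu) = mu*log(mu) + (1-mu)*log(1-mu).
mu = 0.1, 1-mu = 0.9.
mu*log(mu) = 0.1*log(0.1) = -0.230259.
(1-mu)*log(1-mu) = 0.9*log(0.9) = -0.094824.
A* = -0.230259 + -0.094824 = -0.3251

-0.3251


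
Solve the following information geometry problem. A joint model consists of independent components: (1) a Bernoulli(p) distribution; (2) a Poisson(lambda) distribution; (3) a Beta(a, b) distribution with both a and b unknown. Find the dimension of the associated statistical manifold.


The dimension of a statistical manifold equals the number of free
(independent) real parameters of the model. For a product of independent
blocks the parameter counts add.
- Bernoulli (p): 1.
- Poisson (lambda): 1.
- Beta (a, b): 2.
Total = 1 + 1 + 2 = 4.
Dimension = 4

4


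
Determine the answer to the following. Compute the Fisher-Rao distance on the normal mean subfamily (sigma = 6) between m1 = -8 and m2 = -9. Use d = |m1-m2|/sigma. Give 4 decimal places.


On the fixed-variance normal subfamily, geodesic distance = |m1-m2|/sigma.
|-8 - -9| = 1.
sigma = 6.
d = 1/6 = 0.1667

0.1667


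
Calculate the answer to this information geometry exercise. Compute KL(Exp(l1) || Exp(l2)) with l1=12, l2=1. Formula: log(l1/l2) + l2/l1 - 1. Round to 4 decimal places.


KL divergence for exponential family:
KL = log(l1/l2) + l2/l1 - 1.
log(12/1) = 2.484907.
1/12 = 0.083333.
KL = 2.484907 + 0.083333 - 1 = 1.5682

1.5682


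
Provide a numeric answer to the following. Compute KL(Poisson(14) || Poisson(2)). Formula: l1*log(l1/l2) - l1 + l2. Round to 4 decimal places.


KL divergence for Poisson:
KL = l1*log(l1/l2) - l1 + l2.
l1 = 14, l2 = 2.
log(14/2) = 1.94591.
l1*log(l1/l2) = 14 * 1.94591 = 27.242742.
KL = 27.242742 - 14 + 2 = 15.2427

15.2427


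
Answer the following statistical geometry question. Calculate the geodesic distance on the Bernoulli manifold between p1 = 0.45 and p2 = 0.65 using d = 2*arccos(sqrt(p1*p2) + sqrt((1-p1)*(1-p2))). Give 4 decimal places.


Geodesic distance on Bernoulli manifold:
d(p1,p2) = 2*arccos(sqrt(p1*p2) + sqrt((1-p1)*(1-p2))).
sqrt(p1*p2) = sqrt(0.45*0.65) = 0.540833.
sqrt((1-p1)*(1-p2)) = sqrt(0.55*0.35) = 0.438748.
arg = 0.540833 + 0.438748 = 0.979581.
d = 2*arccos(0.979581) = 0.4049

0.4049


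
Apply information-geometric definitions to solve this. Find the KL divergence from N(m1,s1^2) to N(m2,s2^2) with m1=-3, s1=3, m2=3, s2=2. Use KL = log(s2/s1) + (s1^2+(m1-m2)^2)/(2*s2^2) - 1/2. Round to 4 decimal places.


KL divergence between normal distributions:
KL = log(s2/s1) + (s1^2 + (m1-m2)^2)/(2*s2^2) - 1/2.
log(2/3) = -0.405465.
(3^2 + (-3-3)^2)/(2*2^2) = (9 + 36)/8 = 5.625.
KL = -0.405465 + 5.625 - 0.5 = 4.7195

4.7195


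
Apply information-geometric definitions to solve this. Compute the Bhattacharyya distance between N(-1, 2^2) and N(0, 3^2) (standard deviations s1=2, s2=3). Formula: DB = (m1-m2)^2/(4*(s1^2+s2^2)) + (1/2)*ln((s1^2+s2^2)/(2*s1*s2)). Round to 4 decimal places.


Bhattacharyya distance between two Gaussians:
DB = (m1-m2)^2/(4*(s1^2+s2^2)) + (1/2)*ln((s1^2+s2^2)/(2*s1*s2)).
(m1-m2)^2 = (-1)^2 = 1.
s1^2+s2^2 = 4 + 9 = 13.
term1 = 1/52 = 0.019231.
term2 = 0.5*ln(13/12.0) = 0.040021.
DB = 0.019231 + 0.040021 = 0.0593

0.0593


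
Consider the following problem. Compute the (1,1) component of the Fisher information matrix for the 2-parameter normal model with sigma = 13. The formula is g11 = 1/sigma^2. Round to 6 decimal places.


For the 2-parameter normal family, the Fisher metric has:
  g11 = 1/sigma^2, g22 = 2/sigma^2.
sigma = 13, sigma^2 = 169.
g11 = 0.005917

0.005917


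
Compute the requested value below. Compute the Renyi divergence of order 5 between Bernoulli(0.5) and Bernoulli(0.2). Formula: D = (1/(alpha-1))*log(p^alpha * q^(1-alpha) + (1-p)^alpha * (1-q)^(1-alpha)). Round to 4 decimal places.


Renyi divergence of order alpha between Bernoulli distributions:
D = (1/(alpha-1))*log(p^alpha * q^(1-alpha) + (1-p)^alpha * (1-q)^(1-alpha)).
alpha = 5, p = 0.5, q = 0.2.
p^alpha * q^(1-alpha) = 0.5^5 * 0.2^-4 = 19.53125.
(1-p)^alpha * (1-q)^(1-alpha) = 0.5^5 * 0.8^-4 = 0.076294.
sum = 19.53125 + 0.076294 = 19.607544.
D = (1/4)*log(19.607544) = 0.7440

0.7440


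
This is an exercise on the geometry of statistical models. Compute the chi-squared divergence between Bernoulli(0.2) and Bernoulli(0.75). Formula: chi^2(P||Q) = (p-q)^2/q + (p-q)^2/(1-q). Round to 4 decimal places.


Chi-squared divergence between Bernoulli distributions:
chi^2 = (p-q)^2/q + (p-q)^2/(1-q).
p = 0.2, q = 0.75, p-q = -0.55.
(p-q)^2 = 0.3025.
term1 = 0.3025/0.75 = 0.403333.
term2 = 0.3025/0.25 = 1.21.
chi^2 = 0.403333 + 1.21 = 1.6133

1.6133


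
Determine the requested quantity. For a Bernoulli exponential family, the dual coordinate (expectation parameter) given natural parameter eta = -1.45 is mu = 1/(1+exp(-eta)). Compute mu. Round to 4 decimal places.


Dual coordinate (expectation parameter) for Bernoulli:
mu = 1/(1+exp(-eta)).
eta = -1.45.
exp(-eta) = exp(1.45) = 4.263115.
mu = 1/(1+4.263115) = 0.1900

0.1900


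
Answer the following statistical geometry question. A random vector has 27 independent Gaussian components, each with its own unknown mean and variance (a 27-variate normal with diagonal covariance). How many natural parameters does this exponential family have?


Exponential family dimension calculation:
Each univariate normal has two natural parameters (mu/sigma^2 and -1/(2 sigma^2)).
With 27 independent components, dim = 2 * 27 = 54.

54


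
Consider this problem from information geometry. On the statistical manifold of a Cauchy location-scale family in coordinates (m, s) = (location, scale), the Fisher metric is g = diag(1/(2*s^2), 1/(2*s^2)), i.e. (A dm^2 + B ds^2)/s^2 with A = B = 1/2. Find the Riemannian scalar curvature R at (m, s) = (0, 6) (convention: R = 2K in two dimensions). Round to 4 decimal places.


The metric has the form g = (A dm^2 + B ds^2)/s^2 with A = 1/2, B = 1/2.
Substitute u = sqrt(A/B)*m: g = B*(du^2 + ds^2)/s^2, i.e. B times the
Poincare upper half-plane metric, which has constant Gaussian curvature -1.
Scaling a 2D metric by a constant c divides the Gaussian curvature by c,
so K = -1/B = -1/(1/2) = -2.0000 everywhere (the point (m, s) = (0, 6) is irrelevant:
the curvature is constant).
Scalar curvature in dimension 2: R = 2K = -2/(1/2) = -4.0000.

-4.0000


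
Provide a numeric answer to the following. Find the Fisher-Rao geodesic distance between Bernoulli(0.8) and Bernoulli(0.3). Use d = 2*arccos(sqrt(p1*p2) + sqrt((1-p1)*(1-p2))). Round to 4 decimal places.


Geodesic distance on Bernoulli manifold:
d(p1,p2) = 2*arccos(sqrt(p1*p2) + sqrt((1-p1)*(1-p2))).
sqrt(p1*p2) = sqrt(0.8*0.3) = 0.489898.
sqrt((1-p1)*(1-p2)) = sqrt(0.2*0.7) = 0.374166.
arg = 0.489898 + 0.374166 = 0.864064.
d = 2*arccos(0.864064) = 1.0550

1.0550


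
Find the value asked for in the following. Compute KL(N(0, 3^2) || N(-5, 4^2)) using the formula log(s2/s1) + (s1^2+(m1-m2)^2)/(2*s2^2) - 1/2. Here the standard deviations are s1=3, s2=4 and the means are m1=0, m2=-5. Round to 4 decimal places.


KL divergence between normal distributions:
KL = log(s2/s1) + (s1^2 + (m1-m2)^2)/(2*s2^2) - 1/2.
log(4/3) = 0.287682.
(3^2 + (0--5)^2)/(2*4^2) = (9 + 25)/32 = 1.0625.
KL = 0.287682 + 1.0625 - 0.5 = 0.8502

0.8502


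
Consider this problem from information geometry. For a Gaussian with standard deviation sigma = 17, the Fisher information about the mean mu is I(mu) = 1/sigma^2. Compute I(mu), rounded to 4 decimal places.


The Fisher information for the mean of a normal distribution is I(mu) = 1/sigma^2.
sigma = 17, so sigma^2 = 289.
I(mu) = 1/289 = 0.0035

0.0035


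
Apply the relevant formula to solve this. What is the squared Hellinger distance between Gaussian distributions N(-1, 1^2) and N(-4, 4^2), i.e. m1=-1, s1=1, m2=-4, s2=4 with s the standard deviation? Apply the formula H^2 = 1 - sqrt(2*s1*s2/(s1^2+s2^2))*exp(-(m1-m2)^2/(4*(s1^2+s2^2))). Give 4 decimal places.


Squared Hellinger distance for Gaussians:
H^2 = 1 - sqrt(2*s1*s2/(s1^2+s2^2)) * exp(-(m1-m2)^2/(4*(s1^2+s2^2))).
s1^2 = 1, s2^2 = 16, s1^2+s2^2 = 17.
sqrt(2*1*4/(17)) = 0.685994.
(m1-m2)^2 = (3)^2 = 9.
exp(-9/(4*17)) = exp(-0.132353) = 0.876032.
H^2 = 1 - 0.685994*0.876032 = 0.3990

0.3990


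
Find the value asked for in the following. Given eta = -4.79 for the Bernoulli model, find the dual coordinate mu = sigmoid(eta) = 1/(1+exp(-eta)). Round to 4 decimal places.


Dual coordinate (expectation parameter) for Bernoulli:
mu = 1/(1+exp(-eta)).
eta = -4.79.
exp(-eta) = exp(4.79) = 120.301369.
mu = 1/(1+120.301369) = 0.0082

0.0082


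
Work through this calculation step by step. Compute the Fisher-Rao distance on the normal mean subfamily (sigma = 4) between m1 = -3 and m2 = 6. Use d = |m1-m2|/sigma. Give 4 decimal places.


On the fixed-variance normal subfamily, geodesic distance = |m1-m2|/sigma.
|-3 - 6| = 9.
sigma = 4.
d = 9/4 = 2.2500

2.2500


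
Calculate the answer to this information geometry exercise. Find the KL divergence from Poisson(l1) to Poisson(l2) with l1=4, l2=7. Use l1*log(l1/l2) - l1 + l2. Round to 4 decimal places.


KL divergence for Poisson:
KL = l1*log(l1/l2) - l1 + l2.
l1 = 4, l2 = 7.
log(4/7) = -0.559616.
l1*log(l1/l2) = 4 * -0.559616 = -2.238463.
KL = -2.238463 - 4 + 7 = 0.7615

0.7615


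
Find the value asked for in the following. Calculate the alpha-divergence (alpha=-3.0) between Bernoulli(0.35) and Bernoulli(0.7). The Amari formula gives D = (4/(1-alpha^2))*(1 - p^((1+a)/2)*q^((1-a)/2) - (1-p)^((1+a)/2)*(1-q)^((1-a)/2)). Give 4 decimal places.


Amari alpha-divergence:
D = (4/(1-alpha^2))*(1 - p^((1+a)/2)*q^((1-a)/2) - (1-p)^((1+a)/2)*(1-q)^((1-a)/2)).
alpha = -3.0, p = 0.35, q = 0.7.
e1 = (1+alpha)/2 = -1.0, e2 = (1-alpha)/2 = 2.0.
t1 = p^e1 * q^e2 = 0.35^-1.0 * 0.7^2.0 = 1.4.
t2 = (1-p)^e1 * (1-q)^e2 = 0.65^-1.0 * 0.3^2.0 = 0.138462.
4/(1-alpha^2) = -0.5.
D = -0.5*(1 - 1.4 - 0.138462) = 0.2692

0.2692
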